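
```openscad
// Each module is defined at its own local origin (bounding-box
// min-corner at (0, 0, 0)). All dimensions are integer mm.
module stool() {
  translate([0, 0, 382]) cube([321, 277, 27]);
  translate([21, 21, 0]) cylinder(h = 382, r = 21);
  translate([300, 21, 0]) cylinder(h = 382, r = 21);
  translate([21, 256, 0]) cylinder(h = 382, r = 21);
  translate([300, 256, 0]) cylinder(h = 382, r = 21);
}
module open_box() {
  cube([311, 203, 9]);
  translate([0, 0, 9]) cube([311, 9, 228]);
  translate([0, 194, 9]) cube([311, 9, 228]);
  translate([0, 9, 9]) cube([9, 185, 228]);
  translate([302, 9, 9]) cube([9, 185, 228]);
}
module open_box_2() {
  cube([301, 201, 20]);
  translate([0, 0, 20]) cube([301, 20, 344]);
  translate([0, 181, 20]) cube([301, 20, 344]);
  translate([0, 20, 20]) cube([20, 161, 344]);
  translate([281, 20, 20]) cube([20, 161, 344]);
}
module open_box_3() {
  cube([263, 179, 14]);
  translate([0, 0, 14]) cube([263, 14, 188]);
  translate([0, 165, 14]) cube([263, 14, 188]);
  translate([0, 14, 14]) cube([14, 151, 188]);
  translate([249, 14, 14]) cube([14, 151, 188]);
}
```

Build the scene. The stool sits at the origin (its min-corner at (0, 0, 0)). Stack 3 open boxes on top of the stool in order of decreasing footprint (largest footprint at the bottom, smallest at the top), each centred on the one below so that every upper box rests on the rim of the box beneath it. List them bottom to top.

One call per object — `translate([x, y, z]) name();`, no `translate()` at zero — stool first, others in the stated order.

stool();
translate([5, 37, 409]) open_box();
translate([10, 38, 646]) open_box_2();
translate([29, 49, 1010]) open_box_3();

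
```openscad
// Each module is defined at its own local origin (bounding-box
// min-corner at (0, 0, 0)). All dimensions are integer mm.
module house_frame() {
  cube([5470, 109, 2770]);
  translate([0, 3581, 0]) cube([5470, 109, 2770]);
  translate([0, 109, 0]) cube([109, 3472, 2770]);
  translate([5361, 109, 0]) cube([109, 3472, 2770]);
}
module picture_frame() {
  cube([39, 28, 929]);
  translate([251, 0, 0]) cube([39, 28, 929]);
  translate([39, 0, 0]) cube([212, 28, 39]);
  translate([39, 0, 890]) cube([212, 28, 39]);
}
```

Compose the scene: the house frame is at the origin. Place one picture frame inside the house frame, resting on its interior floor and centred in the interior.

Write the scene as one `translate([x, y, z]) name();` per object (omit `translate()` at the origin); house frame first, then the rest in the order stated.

house_frame();
translate([2590, 1831, 0]) picture_frame();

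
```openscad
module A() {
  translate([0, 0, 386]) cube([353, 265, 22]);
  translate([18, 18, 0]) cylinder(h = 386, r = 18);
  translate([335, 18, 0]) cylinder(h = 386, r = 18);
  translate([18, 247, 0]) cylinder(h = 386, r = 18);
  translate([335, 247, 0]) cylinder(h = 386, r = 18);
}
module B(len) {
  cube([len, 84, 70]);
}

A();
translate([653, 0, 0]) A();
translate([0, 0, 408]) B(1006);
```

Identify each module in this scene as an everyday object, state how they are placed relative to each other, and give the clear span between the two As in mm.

Second stool starts at x = 653; first ends at x = 353; clear span = 653 − 353 = 300 mm.

A is a stool. B is a beam. A beam spans the tops of two stools. The clear span between the two stools is 300 mm.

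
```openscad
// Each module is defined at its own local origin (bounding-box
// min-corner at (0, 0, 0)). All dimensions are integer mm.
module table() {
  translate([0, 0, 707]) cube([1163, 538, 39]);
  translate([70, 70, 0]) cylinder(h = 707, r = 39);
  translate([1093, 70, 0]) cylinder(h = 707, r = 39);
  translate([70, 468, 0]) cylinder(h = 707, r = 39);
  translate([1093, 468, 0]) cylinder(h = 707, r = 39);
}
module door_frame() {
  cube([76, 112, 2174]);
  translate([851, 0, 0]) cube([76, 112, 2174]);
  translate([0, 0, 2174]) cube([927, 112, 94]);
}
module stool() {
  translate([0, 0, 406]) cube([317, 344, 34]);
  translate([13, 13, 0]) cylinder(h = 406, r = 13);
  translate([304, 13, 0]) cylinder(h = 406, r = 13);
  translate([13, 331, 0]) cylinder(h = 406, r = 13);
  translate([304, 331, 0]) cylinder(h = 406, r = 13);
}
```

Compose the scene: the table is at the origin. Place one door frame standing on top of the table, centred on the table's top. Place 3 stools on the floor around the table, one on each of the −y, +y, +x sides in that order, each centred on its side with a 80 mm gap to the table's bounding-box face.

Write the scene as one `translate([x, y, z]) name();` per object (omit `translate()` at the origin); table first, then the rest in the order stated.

table();
translate([118, 213, 746]) door_frame();
translate([423, -424, 0]) stool();
translate([423, 618, 0]) stool();
translate([1243, 97, 0]) stool();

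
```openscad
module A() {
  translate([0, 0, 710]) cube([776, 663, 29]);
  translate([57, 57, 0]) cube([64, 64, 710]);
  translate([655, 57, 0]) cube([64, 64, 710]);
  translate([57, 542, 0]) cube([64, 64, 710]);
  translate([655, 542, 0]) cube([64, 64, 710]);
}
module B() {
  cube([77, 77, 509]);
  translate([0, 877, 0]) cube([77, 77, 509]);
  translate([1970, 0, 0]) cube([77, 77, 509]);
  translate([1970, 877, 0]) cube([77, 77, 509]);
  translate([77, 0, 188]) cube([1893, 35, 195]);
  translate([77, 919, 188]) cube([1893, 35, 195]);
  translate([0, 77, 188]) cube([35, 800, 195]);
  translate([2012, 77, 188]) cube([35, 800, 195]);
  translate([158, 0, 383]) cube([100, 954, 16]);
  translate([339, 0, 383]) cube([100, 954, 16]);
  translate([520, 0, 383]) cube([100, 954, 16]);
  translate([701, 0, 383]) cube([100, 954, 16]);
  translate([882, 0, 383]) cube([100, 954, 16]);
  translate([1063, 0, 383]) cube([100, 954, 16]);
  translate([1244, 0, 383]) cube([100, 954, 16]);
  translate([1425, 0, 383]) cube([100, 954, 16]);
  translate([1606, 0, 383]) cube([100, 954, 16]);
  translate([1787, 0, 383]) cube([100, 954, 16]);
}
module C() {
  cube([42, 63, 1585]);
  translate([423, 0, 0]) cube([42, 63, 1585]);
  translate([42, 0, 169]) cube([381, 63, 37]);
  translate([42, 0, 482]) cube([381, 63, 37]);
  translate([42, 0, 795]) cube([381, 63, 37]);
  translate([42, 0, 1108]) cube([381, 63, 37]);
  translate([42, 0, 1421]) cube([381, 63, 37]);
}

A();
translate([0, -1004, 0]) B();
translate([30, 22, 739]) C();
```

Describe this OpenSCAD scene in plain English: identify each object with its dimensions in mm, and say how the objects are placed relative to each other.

A is a table with a 776×663 mm rectangular top, 29 mm thick, top surface at z = 739 mm, supported by four 64×64 mm square legs, each inset 57 mm from the nearest pair of top edges, running from the floor.

B is a bed frame 2047 mm long (x) by 954 mm wide (y). Four 77×77 mm corner posts, 509 mm tall, at the corners of the footprint. Four rails of 35 mm thickness and 195 mm height run between adjacent posts with their undersides at z = 188 mm, their outer faces flush with the outside of the frame (the two x-running rails run between the posts' inner faces; the two y-running rails run between the posts' inner faces). 10 slats, each 100 mm wide (x) and 16 mm thick, lie across the top of the two x-running rails, running the full 954 mm width of the frame in y; the slats are evenly spaced along x between the inner faces of the end posts with equal gaps (rounded down to the nearest mm) at the −x end and between each pair — any rounding remainder accumulates at the +x end.

C is a straight ladder. Two 42×63 mm vertical rails, 1585 mm tall, stand 465 mm apart (outside-to-outside) with their front faces coplanar on the −y side. 5 rungs, each 63 mm deep and 37 mm tall, span between the inner faces of the rails, front faces flush with the rails. The lowest rung's underside is at z = 169 mm and rungs are spaced 313 mm apart (underside to underside).

The bed frame is on the floor beside the table on its −y side. The ladder is on top of the table.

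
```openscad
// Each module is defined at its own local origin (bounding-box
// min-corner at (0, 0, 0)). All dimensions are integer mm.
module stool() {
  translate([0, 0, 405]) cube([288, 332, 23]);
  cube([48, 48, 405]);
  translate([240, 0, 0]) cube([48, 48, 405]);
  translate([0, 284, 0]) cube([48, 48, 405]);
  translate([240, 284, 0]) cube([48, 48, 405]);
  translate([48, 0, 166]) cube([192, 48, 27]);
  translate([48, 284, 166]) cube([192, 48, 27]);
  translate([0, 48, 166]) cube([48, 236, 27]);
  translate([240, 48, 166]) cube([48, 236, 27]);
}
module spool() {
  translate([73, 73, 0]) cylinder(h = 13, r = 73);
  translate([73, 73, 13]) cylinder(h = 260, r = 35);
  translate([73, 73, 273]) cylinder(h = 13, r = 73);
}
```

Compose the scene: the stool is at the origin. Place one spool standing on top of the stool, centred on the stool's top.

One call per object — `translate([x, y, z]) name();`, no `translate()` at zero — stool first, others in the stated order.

stool();
translate([71, 93, 428]) spool();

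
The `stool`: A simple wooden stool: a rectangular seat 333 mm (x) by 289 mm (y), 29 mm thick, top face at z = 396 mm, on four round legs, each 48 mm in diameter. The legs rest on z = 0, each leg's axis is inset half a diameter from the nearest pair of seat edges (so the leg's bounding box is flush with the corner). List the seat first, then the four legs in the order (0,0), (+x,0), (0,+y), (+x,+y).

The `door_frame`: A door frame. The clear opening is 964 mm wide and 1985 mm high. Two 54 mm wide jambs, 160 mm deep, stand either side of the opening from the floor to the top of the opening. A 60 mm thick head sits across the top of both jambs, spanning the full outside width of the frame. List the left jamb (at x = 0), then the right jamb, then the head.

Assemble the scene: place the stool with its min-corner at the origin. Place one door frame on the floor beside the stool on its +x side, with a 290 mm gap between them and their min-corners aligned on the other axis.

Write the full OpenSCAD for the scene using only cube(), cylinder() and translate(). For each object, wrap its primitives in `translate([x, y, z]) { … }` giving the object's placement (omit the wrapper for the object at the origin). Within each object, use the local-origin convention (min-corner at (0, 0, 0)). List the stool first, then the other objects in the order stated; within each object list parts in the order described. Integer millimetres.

translate([0, 0, 367]) cube([333, 289, 29]);
translate([24, 24, 0]) cylinder(h = 367, r = 24);
translate([309, 24, 0]) cylinder(h = 367, r = 24);
translate([24, 265, 0]) cylinder(h = 367, r = 24);
translate([309, 265, 0]) cylinder(h = 367, r = 24);
translate([623, 0, 0]) {
  cube([54, 160, 1985]);
  translate([1018, 0, 0]) cube([54, 160, 1985]);
  translate([0, 0, 1985]) cube([1072, 160, 60]);
}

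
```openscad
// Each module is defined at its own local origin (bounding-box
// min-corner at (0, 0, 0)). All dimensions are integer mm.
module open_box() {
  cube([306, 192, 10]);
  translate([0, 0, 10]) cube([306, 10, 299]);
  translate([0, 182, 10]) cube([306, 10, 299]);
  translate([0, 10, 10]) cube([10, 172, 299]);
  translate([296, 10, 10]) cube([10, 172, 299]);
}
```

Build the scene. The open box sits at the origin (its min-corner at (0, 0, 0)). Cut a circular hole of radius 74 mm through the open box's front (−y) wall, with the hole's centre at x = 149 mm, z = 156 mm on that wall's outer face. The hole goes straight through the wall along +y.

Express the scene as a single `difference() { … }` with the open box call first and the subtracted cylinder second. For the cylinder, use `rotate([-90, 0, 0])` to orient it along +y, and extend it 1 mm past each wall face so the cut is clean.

difference() {
  open_box();
  translate([149, -1, 156]) rotate([-90, 0, 0]) cylinder(h = 12, r = 74);
}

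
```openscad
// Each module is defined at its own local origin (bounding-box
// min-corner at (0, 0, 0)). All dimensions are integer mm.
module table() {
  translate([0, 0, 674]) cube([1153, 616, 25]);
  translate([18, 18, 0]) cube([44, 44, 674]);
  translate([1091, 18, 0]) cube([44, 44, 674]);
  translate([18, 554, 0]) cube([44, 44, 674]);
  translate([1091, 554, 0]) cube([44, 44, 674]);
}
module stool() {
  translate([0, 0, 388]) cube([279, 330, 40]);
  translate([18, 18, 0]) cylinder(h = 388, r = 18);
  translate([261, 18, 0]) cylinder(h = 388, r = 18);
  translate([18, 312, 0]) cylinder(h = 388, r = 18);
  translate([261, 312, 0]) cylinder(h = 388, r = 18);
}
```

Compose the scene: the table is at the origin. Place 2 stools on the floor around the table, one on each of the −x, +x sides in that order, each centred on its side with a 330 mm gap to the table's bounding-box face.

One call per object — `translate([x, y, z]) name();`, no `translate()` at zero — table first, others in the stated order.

table();
translate([-609, 143, 0]) stool();
translate([1483, 143, 0]) stool();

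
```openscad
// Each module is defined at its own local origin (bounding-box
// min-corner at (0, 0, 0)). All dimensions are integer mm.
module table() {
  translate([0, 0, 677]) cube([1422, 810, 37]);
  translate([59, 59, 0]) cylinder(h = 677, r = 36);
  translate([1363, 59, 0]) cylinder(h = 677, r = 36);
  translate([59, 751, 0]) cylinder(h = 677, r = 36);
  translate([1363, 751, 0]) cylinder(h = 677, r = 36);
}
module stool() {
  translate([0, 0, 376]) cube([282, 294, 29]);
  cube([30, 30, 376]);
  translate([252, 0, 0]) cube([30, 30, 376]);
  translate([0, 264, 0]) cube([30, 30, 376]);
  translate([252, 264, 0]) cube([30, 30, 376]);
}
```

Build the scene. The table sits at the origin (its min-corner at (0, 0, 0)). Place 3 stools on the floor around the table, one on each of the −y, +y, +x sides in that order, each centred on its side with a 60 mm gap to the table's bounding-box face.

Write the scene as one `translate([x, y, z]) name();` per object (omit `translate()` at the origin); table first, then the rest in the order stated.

table();
translate([570, -354, 0]) stool();
translate([570, 870, 0]) stool();
translate([1482, 258, 0]) stool();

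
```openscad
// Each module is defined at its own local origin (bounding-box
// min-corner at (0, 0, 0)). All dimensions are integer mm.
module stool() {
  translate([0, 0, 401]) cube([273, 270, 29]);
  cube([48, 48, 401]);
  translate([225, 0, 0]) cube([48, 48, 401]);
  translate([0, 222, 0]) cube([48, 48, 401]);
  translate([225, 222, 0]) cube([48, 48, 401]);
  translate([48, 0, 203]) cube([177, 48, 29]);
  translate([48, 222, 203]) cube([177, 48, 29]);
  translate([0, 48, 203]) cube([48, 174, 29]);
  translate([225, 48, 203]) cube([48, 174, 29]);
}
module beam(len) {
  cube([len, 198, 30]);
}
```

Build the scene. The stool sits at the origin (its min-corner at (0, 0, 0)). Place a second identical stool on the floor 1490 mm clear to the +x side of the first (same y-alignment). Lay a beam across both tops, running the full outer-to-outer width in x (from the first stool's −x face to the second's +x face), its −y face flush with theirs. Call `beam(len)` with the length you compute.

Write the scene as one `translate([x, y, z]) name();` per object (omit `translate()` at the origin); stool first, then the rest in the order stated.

stool();
translate([1763, 0, 0]) stool();
translate([0, 0, 430]) beam(2036);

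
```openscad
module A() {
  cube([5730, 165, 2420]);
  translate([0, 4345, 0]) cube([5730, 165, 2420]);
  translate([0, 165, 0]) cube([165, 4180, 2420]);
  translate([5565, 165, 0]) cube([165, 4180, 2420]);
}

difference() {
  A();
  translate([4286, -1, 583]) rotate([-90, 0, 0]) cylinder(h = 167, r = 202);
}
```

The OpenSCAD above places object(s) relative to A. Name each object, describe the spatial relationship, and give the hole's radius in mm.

The subtracted cylinder has r = 202 mm.

A is a house frame. The house frame has a circular hole through its front wall. The hole's radius is 202 mm.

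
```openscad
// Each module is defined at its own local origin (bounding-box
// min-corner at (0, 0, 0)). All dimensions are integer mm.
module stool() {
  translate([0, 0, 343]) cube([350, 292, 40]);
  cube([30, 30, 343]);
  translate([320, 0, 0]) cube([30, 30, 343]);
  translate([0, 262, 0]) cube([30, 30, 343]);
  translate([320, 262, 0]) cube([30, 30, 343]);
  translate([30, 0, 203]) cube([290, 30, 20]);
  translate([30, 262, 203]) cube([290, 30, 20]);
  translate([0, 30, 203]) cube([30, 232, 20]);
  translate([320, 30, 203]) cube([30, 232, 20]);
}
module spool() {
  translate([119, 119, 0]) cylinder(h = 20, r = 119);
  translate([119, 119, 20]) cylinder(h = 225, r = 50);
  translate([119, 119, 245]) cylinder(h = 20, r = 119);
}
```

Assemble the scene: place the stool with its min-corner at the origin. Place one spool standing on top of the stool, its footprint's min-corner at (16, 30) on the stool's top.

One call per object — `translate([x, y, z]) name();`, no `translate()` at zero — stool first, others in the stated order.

stool();
translate([16, 30, 383]) spool();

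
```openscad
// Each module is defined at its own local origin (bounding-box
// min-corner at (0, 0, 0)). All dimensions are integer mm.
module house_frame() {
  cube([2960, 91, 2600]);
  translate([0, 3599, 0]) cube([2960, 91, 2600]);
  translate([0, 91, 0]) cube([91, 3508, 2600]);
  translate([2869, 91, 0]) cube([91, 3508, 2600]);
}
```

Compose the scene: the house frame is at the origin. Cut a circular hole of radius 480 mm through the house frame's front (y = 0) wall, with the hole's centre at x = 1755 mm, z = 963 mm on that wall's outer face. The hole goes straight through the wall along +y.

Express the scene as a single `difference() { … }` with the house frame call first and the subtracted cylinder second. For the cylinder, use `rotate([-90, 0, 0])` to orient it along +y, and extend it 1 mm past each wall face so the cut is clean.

difference() {
  house_frame();
  translate([1755, -1, 963]) rotate([-90, 0, 0]) cylinder(h = 93, r = 480);
}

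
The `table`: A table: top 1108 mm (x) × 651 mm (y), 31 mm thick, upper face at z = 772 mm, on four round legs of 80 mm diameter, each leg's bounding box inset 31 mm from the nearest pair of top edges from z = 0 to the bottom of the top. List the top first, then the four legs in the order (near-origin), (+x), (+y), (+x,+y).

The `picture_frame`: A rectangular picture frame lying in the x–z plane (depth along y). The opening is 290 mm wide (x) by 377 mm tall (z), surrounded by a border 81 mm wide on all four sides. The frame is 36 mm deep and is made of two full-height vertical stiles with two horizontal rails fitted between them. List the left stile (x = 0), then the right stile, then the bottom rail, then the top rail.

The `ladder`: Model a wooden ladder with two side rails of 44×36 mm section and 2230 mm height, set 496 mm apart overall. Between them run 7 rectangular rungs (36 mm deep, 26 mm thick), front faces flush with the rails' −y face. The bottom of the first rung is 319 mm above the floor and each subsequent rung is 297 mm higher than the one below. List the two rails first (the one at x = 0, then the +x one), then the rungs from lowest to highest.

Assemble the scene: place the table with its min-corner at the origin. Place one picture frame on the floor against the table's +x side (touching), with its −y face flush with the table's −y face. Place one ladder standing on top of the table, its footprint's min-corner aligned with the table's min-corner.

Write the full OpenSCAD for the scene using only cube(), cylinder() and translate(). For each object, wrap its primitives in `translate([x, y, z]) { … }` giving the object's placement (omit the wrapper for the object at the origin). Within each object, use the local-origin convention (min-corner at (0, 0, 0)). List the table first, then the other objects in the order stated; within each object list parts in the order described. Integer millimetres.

translate([0, 0, 741]) cube([1108, 651, 31]);
translate([71, 71, 0]) cylinder(h = 741, r = 40);
translate([1037, 71, 0]) cylinder(h = 741, r = 40);
translate([71, 580, 0]) cylinder(h = 741, r = 40);
translate([1037, 580, 0]) cylinder(h = 741, r = 40);
translate([1108, 0, 0]) {
  cube([81, 36, 539]);
  translate([371, 0, 0]) cube([81, 36, 539]);
  translate([81, 0, 0]) cube([290, 36, 81]);
  translate([81, 0, 458]) cube([290, 36, 81]);
}
translate([0, 0, 772]) {
  cube([44, 36, 2230]);
  translate([452, 0, 0]) cube([44, 36, 2230]);
  translate([44, 0, 319]) cube([408, 36, 26]);
  translate([44, 0, 616]) cube([408, 36, 26]);
  translate([44, 0, 913]) cube([408, 36, 26]);
  translate([44, 0, 1210]) cube([408, 36, 26]);
  translate([44, 0, 1507]) cube([408, 36, 26]);
  translate([44, 0, 1804]) cube([408, 36, 26]);
  translate([44, 0, 2101]) cube([408, 36, 26]);
}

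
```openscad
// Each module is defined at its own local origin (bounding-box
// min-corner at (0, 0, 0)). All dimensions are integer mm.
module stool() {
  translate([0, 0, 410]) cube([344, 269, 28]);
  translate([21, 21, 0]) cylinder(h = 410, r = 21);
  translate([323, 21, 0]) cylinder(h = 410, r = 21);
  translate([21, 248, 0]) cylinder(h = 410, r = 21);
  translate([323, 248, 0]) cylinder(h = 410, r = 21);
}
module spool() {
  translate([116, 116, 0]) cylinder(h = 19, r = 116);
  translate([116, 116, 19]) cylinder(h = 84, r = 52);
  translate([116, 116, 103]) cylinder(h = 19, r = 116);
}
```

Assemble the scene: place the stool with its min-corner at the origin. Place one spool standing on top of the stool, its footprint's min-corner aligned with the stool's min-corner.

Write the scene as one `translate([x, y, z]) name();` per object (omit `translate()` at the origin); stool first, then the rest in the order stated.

stool();
translate([0, 0, 438]) spool();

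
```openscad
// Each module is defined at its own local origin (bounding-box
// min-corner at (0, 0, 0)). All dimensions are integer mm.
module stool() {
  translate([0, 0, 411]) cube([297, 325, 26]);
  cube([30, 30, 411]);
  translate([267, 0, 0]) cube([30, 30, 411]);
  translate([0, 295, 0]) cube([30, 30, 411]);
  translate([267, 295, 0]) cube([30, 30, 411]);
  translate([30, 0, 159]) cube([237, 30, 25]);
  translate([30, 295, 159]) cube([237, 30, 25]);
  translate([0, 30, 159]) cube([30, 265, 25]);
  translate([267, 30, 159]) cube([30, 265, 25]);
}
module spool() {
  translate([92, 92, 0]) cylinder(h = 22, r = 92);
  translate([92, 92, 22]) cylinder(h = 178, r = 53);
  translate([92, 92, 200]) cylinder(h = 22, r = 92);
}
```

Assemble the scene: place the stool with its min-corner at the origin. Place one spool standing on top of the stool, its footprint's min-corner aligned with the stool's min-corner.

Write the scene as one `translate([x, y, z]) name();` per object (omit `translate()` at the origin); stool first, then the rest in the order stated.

stool();
translate([0, 0, 437]) spool();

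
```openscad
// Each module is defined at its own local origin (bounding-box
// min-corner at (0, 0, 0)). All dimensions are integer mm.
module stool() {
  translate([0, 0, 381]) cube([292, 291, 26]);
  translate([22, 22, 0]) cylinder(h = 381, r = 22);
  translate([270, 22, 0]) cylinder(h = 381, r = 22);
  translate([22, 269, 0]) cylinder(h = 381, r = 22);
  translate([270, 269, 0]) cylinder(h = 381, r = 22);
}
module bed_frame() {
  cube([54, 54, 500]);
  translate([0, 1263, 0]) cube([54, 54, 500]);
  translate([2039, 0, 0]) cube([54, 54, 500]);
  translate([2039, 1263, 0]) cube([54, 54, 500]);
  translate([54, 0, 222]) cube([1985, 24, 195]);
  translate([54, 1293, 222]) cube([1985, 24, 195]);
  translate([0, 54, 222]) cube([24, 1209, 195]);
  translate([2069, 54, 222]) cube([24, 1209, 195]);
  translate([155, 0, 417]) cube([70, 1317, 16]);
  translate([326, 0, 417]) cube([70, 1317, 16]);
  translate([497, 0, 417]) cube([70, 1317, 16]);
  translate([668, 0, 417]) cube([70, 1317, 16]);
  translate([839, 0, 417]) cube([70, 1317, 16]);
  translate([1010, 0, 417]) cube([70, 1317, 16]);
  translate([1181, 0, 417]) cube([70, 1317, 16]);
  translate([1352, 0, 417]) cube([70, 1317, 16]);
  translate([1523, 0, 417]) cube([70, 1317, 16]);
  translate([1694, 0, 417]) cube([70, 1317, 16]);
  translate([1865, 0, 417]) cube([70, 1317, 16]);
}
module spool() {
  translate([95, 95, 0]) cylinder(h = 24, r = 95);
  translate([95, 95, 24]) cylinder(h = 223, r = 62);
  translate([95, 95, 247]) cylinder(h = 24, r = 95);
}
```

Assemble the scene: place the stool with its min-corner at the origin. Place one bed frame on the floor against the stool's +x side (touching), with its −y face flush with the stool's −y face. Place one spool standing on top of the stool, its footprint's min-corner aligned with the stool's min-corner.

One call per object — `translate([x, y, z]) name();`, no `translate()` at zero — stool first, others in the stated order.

stool();
translate([292, 0, 0]) bed_frame();
translate([0, 0, 407]) spool();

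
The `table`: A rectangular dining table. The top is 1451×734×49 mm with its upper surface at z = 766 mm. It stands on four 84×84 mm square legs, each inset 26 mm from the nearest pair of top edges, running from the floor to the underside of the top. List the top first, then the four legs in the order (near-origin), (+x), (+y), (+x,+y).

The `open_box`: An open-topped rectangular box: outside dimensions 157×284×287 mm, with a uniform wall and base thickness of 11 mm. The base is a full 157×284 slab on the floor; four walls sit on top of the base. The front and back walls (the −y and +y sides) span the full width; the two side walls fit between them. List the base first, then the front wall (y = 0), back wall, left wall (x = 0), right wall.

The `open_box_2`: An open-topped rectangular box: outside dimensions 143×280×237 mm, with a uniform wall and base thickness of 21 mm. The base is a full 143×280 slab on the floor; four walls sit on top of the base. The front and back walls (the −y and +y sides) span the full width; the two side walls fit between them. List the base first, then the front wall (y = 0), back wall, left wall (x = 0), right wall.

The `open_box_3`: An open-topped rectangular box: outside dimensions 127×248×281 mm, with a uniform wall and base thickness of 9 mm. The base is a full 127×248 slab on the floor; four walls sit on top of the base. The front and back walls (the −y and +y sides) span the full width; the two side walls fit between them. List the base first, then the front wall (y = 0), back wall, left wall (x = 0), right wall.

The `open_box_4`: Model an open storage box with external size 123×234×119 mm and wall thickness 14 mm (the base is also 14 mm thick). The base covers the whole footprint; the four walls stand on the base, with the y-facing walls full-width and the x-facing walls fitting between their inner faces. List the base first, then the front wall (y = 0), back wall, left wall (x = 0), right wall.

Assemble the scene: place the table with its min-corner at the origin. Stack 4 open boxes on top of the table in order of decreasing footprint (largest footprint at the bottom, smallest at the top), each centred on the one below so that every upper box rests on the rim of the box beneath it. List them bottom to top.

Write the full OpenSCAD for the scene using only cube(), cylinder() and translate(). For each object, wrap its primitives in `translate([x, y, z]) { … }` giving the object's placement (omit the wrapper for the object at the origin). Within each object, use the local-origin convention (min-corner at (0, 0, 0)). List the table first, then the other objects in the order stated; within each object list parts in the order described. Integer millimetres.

translate([0, 0, 717]) cube([1451, 734, 49]);
translate([26, 26, 0]) cube([84, 84, 717]);
translate([1341, 26, 0]) cube([84, 84, 717]);
translate([26, 624, 0]) cube([84, 84, 717]);
translate([1341, 624, 0]) cube([84, 84, 717]);
translate([647, 225, 766]) {
  cube([157, 284, 11]);
  translate([0, 0, 11]) cube([157, 11, 276]);
  translate([0, 273, 11]) cube([157, 11, 276]);
  translate([0, 11, 11]) cube([11, 262, 276]);
  translate([146, 11, 11]) cube([11, 262, 276]);
}
translate([654, 227, 1053]) {
  cube([143, 280, 21]);
  translate([0, 0, 21]) cube([143, 21, 216]);
  translate([0, 259, 21]) cube([143, 21, 216]);
  translate([0, 21, 21]) cube([21, 238, 216]);
  translate([122, 21, 21]) cube([21, 238, 216]);
}
translate([662, 243, 1290]) {
  cube([127, 248, 9]);
  translate([0, 0, 9]) cube([127, 9, 272]);
  translate([0, 239, 9]) cube([127, 9, 272]);
  translate([0, 9, 9]) cube([9, 230, 272]);
  translate([118, 9, 9]) cube([9, 230, 272]);
}
translate([664, 250, 1571]) {
  cube([123, 234, 14]);
  translate([0, 0, 14]) cube([123, 14, 105]);
  translate([0, 220, 14]) cube([123, 14, 105]);
  translate([0, 14, 14]) cube([14, 206, 105]);
  translate([109, 14, 14]) cube([14, 206, 105]);
}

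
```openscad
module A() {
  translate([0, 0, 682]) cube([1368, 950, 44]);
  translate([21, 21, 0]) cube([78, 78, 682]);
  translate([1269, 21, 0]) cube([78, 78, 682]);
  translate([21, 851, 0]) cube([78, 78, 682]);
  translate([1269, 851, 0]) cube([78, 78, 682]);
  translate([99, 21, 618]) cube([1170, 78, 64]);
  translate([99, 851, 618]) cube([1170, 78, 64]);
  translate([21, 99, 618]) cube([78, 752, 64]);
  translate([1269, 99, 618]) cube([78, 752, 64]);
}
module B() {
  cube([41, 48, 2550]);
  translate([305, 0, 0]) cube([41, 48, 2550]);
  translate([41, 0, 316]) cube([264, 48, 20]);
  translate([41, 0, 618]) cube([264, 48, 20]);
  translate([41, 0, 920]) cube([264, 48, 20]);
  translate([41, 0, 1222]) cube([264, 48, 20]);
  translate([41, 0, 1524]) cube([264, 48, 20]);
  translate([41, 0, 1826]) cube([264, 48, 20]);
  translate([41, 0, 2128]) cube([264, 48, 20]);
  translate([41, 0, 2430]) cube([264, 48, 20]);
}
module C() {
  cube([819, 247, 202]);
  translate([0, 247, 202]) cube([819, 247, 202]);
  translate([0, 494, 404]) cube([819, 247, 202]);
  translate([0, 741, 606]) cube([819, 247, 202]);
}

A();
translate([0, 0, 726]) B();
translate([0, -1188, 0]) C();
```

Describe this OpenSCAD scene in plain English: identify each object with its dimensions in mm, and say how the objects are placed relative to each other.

A is a table with a 1368×950 mm rectangular top, 44 mm thick, top surface at z = 726 mm, supported by four 78×78 mm square legs, each inset 21 mm from the nearest pair of top edges, running from the floor. Four apron rails, 78 mm thick and 64 mm tall, run between adjacent legs with their top edges flush with the underside of the top and their outer faces flush with the legs' outer faces.

B is a straight ladder. Two 41×48 mm vertical rails, 2550 mm tall, stand 346 mm apart (outside-to-outside) with their front faces coplanar on the −y side. 8 rungs, each 48 mm deep and 20 mm tall, span between the inner faces of the rails, front faces flush with the rails. The lowest rung's underside is at z = 316 mm and rungs are spaced 302 mm apart (underside to underside).

C is a run of 4 identical solid stair steps. Each tread is 819×247 mm and each step block is 202 mm high. Step 1 rests on the floor; step k is offset from step 1 by (k−1)×247 mm in y and (k−1)×202 mm in z.

The ladder is on top of the table. The staircase is on the floor beside the table on its −y side.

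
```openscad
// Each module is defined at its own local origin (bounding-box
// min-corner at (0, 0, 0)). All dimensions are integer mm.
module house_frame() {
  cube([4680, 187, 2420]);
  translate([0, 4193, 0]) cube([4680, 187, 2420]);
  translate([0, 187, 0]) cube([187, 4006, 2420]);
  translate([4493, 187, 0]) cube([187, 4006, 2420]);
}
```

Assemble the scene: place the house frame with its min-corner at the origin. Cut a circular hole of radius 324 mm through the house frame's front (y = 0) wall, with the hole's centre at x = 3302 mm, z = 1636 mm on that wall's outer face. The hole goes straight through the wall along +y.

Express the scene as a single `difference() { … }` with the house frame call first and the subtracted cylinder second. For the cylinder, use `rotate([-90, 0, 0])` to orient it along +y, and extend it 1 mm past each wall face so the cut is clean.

difference() {
  house_frame();
  translate([3302, -1, 1636]) rotate([-90, 0, 0]) cylinder(h = 189, r = 324);
}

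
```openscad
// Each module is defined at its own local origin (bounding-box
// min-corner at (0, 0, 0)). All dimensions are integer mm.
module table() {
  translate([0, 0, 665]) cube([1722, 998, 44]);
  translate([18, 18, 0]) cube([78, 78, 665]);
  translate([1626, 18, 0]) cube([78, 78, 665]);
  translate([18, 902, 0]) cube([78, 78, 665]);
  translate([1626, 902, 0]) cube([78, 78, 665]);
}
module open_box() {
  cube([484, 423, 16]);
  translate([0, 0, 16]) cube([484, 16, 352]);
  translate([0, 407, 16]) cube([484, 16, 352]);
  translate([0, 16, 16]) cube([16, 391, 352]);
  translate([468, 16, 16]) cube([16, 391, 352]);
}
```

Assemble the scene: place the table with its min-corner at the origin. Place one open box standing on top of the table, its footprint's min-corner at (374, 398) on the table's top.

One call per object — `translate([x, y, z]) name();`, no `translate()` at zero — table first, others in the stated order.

table();
translate([374, 398, 709]) open_box();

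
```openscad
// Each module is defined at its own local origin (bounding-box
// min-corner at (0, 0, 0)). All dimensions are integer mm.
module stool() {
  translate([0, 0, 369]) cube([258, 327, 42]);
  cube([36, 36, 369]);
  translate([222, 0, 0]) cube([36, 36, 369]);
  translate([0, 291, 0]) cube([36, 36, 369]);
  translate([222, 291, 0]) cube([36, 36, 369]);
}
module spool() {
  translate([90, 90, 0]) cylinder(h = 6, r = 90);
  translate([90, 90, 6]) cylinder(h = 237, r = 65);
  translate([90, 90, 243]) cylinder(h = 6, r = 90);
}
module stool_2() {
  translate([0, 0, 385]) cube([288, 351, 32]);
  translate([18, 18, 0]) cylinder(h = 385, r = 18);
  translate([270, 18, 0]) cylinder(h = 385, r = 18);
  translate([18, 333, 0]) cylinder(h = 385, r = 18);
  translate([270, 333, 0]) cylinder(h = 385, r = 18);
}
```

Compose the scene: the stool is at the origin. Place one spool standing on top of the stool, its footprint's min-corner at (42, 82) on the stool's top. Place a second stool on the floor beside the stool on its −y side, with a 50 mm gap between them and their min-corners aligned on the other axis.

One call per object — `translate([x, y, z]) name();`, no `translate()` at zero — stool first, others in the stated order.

stool();
translate([42, 82, 411]) spool();
translate([0, -401, 0]) stool_2();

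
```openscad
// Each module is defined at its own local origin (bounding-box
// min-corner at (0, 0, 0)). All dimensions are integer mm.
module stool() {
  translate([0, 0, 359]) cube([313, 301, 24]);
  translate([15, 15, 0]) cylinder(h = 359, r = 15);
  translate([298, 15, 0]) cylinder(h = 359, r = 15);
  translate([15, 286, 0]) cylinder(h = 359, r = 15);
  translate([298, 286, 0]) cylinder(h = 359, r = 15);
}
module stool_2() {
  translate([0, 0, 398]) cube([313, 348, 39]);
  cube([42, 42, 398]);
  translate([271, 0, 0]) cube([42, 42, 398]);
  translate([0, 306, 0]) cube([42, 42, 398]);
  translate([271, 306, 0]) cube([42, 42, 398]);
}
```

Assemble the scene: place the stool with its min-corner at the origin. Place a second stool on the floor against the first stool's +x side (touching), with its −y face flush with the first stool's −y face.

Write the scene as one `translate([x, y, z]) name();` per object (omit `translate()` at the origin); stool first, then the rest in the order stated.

stool();
translate([313, 0, 0]) stool_2();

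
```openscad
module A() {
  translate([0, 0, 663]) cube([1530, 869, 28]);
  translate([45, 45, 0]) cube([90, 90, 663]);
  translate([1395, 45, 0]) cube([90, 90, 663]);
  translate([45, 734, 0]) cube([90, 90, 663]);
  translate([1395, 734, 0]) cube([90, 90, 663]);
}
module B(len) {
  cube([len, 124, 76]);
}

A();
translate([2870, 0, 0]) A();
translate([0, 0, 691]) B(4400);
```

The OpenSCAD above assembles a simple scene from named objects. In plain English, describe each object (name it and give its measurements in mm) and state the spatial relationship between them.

A is a rectangular dining table. The top is 1530×869×28 mm with its upper surface at z = 691 mm. It stands on four 90×90 mm square legs, each inset 45 mm from the nearest pair of top edges, running from the floor to the underside of the top.

B is a rectangular beam 4400 mm long (x), 124 mm deep (y), 76 mm thick (z).

The beam spans the tops of two tables placed 1340 mm apart, resting at z = 691 mm.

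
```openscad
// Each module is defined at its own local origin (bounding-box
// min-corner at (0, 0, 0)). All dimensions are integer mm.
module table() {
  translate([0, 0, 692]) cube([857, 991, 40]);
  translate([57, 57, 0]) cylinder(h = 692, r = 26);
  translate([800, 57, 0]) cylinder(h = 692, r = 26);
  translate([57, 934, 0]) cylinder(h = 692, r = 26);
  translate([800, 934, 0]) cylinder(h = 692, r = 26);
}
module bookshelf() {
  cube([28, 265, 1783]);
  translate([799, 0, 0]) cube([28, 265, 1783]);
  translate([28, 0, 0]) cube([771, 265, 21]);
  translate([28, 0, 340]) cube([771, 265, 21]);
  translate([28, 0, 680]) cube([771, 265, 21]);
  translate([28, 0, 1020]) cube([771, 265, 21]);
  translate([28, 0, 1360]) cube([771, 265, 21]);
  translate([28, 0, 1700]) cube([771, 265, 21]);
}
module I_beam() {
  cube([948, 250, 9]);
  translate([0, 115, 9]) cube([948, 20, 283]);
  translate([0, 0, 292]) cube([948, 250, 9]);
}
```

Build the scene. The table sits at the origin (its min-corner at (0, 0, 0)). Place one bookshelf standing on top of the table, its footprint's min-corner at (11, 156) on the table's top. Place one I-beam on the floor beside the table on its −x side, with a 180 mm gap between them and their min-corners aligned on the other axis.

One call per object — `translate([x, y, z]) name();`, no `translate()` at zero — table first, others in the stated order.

table();
translate([11, 156, 732]) bookshelf();
translate([-1128, 0, 0]) I_beam();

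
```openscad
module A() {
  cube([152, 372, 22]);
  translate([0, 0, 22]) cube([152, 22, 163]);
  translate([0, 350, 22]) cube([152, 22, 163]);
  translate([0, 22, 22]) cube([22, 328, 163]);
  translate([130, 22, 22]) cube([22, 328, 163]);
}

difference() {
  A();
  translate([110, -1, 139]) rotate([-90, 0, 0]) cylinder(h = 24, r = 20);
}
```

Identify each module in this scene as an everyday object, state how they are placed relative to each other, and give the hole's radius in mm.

A is an open box. The open box has a circular hole through its front wall. The hole's radius is 20 mm.

The subtracted cylinder has r = 20 mm.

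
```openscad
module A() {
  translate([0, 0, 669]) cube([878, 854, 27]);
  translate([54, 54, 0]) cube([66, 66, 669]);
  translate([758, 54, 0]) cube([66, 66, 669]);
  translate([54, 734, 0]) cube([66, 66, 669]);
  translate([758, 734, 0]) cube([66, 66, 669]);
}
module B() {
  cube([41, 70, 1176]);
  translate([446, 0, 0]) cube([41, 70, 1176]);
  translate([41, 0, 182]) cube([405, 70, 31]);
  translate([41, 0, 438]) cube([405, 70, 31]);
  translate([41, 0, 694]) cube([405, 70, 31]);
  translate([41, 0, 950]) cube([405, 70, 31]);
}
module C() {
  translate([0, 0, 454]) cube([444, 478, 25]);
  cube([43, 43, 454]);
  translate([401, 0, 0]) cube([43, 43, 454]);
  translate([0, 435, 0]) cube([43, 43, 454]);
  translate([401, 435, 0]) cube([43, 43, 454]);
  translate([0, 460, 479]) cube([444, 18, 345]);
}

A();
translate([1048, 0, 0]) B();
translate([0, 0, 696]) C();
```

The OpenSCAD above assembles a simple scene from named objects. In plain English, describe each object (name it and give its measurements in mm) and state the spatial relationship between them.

A is a table: top 878 mm (x) × 854 mm (y), 27 mm thick, upper face at z = 696 mm, on four 66×66 mm square legs, each inset 54 mm from the nearest pair of top edges, running from z = 0 to the bottom of the top.

B is a straight ladder. Two 41×70 mm vertical rails, 1176 mm tall, stand 487 mm apart (outside-to-outside) with their front faces coplanar on the −y side. 4 rungs, each 70 mm deep and 31 mm tall, span between the inner faces of the rails, front faces flush with the rails. The lowest rung's underside is at z = 182 mm and rungs are spaced 256 mm apart (underside to underside).

C is a chair: 444×478 mm seat, 25 mm thick, top at z = 479 mm, on four 43 mm square corner legs flush with the seat edges. A 18 mm thick backrest slab spans the full seat width, extending 345 mm above the seat top, its back face flush with the seat's +y edge.

The ladder is on the floor beside the table on its +x side. The chair is on top of the table.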